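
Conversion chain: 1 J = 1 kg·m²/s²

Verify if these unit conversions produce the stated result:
The chain is correct (no errors).

Correct: Joule is defined as kg·m²/s²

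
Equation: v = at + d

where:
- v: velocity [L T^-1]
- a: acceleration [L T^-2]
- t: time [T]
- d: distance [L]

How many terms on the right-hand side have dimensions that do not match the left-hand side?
1

LHS v: [L T^-1]
- at: [L T^-1] ✓
- d: [L] ✗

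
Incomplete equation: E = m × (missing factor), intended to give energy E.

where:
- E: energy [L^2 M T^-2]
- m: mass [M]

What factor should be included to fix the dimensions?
v² (velocity squared), dimensions [L^2 T^-2]

E has dimensions [L^2 M T^-2] and m has dimensions [M].
The missing factor must have dimensions [L^2 M T^-2] / [M] = [L^2 T^-2], i.e. velocity squared (v²).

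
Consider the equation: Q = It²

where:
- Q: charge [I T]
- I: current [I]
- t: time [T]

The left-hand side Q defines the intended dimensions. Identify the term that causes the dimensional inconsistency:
The right-hand side term It²

Q has dimensions [I T], but It² has dimensions [I T^2], so the term It² is dimensionally wrong for Q.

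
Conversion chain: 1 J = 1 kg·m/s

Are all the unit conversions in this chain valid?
The chain is incorrect (it contains an error).

Incorrect: Joule is kg·m²/s², not kg·m/s (that is momentum)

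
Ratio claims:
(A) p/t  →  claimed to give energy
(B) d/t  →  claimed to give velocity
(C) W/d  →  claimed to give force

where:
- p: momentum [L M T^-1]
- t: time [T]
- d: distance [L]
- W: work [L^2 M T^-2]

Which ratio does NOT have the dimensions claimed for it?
(A) p/t does not give energy

(A) p/t: [L M T^-2] ≠ energy [L^2 M T^-2] ✗
(B) d/t: [L T^-1] = velocity [L T^-1] ✓
(C) W/d: [L M T^-2] = force [L M T^-2] ✓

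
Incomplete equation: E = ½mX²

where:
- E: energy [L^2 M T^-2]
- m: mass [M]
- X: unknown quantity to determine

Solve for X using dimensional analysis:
X = v (velocity), dimensions [L T^-1]

E has dimensions [L^2 M T^-2]; the rest of the RHS (½m) has dimensions [M].
So X² must have dimensions [L^2 T^-2], i.e. X has dimensions [L T^-1] — X = v (velocity).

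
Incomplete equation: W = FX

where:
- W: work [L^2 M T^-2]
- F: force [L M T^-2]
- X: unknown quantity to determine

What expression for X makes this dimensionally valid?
X = d (distance), dimensions [L]

W has dimensions [L^2 M T^-2]; the rest of the RHS (F) has dimensions [L M T^-2].
So X must have dimensions [L] — X = d (distance).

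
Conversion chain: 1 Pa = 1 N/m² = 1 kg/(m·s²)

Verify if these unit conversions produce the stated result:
The chain is correct (no errors).

Correct: Pascal is Newton per square meter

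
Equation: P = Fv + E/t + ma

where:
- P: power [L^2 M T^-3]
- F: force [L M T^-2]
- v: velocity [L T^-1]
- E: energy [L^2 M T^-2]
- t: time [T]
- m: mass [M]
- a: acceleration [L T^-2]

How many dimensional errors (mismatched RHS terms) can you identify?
1

LHS P: [L^2 M T^-3]
- Fv: [L^2 M T^-3] ✓
- E/t: [L^2 M T^-3] ✓
- ma: [L M T^-2] ✗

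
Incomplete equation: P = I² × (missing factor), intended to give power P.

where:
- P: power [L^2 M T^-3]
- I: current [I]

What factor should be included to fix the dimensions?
R (resistance), dimensions [I^-2 L^2 M T^-3]

P has dimensions [L^2 M T^-3] and I² has dimensions [I^2].
The missing factor must have dimensions [L^2 M T^-3] / [I^2] = [I^-2 L^2 M T^-3], i.e. resistance (R).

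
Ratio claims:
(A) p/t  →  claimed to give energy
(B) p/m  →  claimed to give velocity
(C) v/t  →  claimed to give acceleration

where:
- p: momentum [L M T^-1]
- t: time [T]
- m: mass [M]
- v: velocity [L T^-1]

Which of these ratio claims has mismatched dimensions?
(A) p/t does not give energy

(A) p/t: [L M T^-2] ≠ energy [L^2 M T^-2] ✗
(B) p/m: [L T^-1] = velocity [L T^-1] ✓
(C) v/t: [L T^-2] = acceleration [L T^-2] ✓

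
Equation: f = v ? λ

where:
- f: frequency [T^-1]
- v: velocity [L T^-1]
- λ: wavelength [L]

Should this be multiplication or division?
division (÷): f = v ÷ λ

f [T^-1]; v [L T^-1]; λ [L].
v × λ → [L^2 T^-1] ✗
v ÷ λ → [T^-1] ✓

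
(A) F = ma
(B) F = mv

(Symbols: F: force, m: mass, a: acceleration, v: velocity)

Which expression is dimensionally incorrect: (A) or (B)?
(B)

(A) F = ma: LHS [L M T^-2], RHS [L M T^-2] ✓
(B) F = mv: LHS [L M T^-2], RHS [L M T^-1] ✗

Expression (B) F = mv is dimensionally incorrect.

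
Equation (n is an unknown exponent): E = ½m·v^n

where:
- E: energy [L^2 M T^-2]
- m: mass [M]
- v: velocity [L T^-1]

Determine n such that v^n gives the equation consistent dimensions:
n = 2

E has dimensions [L^2 M T^-2]; v has dimensions [L T^-1].
The rest of the RHS has dimensions [M], so v^n must supply [L^2 T^-2].
With n = 2: ½m·v^2 has dimensions [L^2 M T^-2], matching the LHS ✓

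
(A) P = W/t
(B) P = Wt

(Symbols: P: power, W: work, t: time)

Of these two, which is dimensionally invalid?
(B)

(A) P = W/t: LHS [L^2 M T^-3], RHS [L^2 M T^-3] ✓
(B) P = Wt: LHS [L^2 M T^-3], RHS [L^2 M T^-1] ✗

Expression (B) P = Wt is dimensionally incorrect.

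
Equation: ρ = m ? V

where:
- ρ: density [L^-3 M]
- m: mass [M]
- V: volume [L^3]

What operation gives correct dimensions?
division (÷): ρ = m ÷ V

ρ [L^-3 M]; m [M]; V [L^3].
m × V → [L^3 M] ✗
m ÷ V → [L^-3 M] ✓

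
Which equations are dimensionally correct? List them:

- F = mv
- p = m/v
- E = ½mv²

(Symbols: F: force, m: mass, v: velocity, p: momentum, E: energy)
Dimensionally correct: E = ½mv²
Dimensionally incorrect: F = mv, p = m/v
Ordered (correct first, then incorrect): E = ½mv², F = mv, p = m/v

- F = mv: LHS [L M T^-2], RHS [L M T^-1] → incorrect ✗
- p = m/v: LHS [L M T^-1], RHS [L^-1 M T] → incorrect ✗
- E = ½mv²: LHS [L^2 M T^-2], RHS [L^2 M T^-2] → correct ✓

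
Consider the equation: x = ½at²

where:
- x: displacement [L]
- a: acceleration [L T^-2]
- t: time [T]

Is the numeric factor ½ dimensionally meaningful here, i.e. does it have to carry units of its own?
No

x has dimensions [L] and at² already has dimensions [L], so the equation balances without ½ contributing any dimensions. ½ is a pure (dimensionless) number; changing or removing it would not affect dimensional consistency.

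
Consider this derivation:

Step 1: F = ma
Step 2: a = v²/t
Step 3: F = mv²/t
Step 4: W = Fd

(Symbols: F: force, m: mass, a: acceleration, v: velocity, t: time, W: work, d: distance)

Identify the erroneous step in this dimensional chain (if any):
Step 2

Step 1: F = ma → LHS [L M T^-2], RHS [L M T^-2] ✓
Step 2: a = v²/t → LHS [L T^-2], RHS [L^2 T^-3] ✗

The first dimensional inconsistency appears in step 2: a = v²/t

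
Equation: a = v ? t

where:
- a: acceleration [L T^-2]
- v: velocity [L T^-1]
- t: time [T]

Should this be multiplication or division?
division (÷): a = v ÷ t

a [L T^-2]; v [L T^-1]; t [T].
v × t → [L] ✗
v ÷ t → [L T^-2] ✓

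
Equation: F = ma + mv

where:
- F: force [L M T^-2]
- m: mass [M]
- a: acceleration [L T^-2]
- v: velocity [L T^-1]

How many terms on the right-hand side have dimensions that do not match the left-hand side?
1

LHS F: [L M T^-2]
- ma: [L M T^-2] ✓
- mv: [L M T^-1] ✗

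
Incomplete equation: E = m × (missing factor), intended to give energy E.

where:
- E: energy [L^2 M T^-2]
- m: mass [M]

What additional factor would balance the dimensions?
v² (velocity squared), dimensions [L^2 T^-2]

E has dimensions [L^2 M T^-2] and m has dimensions [M].
The missing factor must have dimensions [L^2 M T^-2] / [M] = [L^2 T^-2], i.e. velocity squared (v²).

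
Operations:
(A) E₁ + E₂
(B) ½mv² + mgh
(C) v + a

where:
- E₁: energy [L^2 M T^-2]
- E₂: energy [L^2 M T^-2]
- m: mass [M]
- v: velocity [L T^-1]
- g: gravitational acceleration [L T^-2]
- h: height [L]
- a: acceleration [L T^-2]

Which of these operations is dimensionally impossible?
(C) v + a

(A) E₁ + E₂: E₁ [L^2 M T^-2] and E₂ [L^2 M T^-2] — same dimensions ✓
(B) ½mv² + mgh: ½mv² [L^2 M T^-2] and mgh [L^2 M T^-2] — same dimensions ✓
(C) v + a: v [L T^-1] and a [L T^-2] — different dimensions cannot be added/subtracted ✗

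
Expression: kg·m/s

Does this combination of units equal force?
No

The expression kg·m/s has dimensions [L M T^-1], but force has dimensions [L M T^-2].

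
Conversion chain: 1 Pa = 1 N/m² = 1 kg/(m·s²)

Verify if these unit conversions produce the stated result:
The chain is correct (no errors).

Correct: Pascal is Newton per square meter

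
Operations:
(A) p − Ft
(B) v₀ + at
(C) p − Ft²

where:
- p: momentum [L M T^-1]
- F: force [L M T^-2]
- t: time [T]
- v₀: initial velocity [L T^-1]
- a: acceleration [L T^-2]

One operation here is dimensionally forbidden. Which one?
(C) p − Ft²

(A) p − Ft: p [L M T^-1] and Ft [L M T^-1] — same dimensions ✓
(B) v₀ + at: v₀ [L T^-1] and at [L T^-1] — same dimensions ✓
(C) p − Ft²: p [L M T^-1] and Ft² [L M] — different dimensions cannot be added/subtracted ✗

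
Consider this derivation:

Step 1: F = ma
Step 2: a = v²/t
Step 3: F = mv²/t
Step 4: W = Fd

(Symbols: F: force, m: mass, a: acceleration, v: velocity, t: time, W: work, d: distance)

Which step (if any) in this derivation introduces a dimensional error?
Step 2

Step 1: F = ma → LHS [L M T^-2], RHS [L M T^-2] ✓
Step 2: a = v²/t → LHS [L T^-2], RHS [L^2 T^-3] ✗

The first dimensional inconsistency appears in step 2: a = v²/t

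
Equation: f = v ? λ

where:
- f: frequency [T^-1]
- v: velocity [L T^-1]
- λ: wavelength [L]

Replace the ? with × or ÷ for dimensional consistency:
division (÷): f = v ÷ λ

f [T^-1]; v [L T^-1]; λ [L].
v × λ → [L^2 T^-1] ✗
v ÷ λ → [T^-1] ✓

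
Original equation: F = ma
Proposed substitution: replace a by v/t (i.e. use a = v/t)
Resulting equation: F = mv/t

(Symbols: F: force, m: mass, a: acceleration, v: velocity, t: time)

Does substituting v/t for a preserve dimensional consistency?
Yes

[a] = [L T^-2] and [v/t] = [L T^-2]. These match, so the substitution replaces a quantity by one of the same dimensions and the result F = mv/t has LHS [L M T^-2] vs RHS [L M T^-2] — still consistent.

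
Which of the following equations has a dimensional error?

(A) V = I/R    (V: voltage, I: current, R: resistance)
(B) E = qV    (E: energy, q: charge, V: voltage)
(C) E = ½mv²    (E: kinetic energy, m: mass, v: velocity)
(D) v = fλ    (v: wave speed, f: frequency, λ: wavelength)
(A) V = I/R

The equation (A) V = I/R is dimensionally incorrect.

LHS (V): [I^-1 L^2 M T^-3]
RHS (I/R): [I^3 L^-2 M^-1 T^3] ✗

The dimensions do not match. The other three equations balance.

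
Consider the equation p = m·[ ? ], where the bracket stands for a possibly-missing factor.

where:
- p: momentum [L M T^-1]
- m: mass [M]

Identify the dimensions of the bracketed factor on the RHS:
[L T^-1] — velocity (e.g. v)

p has dimensions [L M T^-1]; m has dimensions [M].
The bracketed factor must supply [L M T^-1] / [M] = [L T^-1].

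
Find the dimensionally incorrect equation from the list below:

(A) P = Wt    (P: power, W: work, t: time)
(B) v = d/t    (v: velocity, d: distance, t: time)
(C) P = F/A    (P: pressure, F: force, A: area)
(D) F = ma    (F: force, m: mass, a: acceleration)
(A) P = Wt

The equation (A) P = Wt is dimensionally incorrect.

LHS (P): [L^2 M T^-3]
RHS (Wt): [L^2 M T^-1] ✗

The dimensions do not match. The other three equations balance.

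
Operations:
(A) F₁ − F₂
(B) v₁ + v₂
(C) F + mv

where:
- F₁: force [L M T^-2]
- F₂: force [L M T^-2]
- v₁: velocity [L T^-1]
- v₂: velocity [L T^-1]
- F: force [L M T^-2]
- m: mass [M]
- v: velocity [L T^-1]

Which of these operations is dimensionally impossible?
(C) F + mv

(A) F₁ − F₂: F₁ [L M T^-2] and F₂ [L M T^-2] — same dimensions ✓
(B) v₁ + v₂: v₁ [L T^-1] and v₂ [L T^-1] — same dimensions ✓
(C) F + mv: F [L M T^-2] and mv [L M T^-1] — different dimensions cannot be added/subtracted ✗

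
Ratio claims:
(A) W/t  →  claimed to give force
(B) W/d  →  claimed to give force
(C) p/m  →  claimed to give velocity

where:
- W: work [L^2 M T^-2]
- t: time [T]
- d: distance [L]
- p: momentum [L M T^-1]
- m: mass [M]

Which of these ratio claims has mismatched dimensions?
(A) W/t does not give force

(A) W/t: [L^2 M T^-3] ≠ force [L M T^-2] ✗
(B) W/d: [L M T^-2] = force [L M T^-2] ✓
(C) p/m: [L T^-1] = velocity [L T^-1] ✓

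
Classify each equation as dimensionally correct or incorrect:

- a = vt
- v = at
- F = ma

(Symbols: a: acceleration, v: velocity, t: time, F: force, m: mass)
Dimensionally correct: v = at, F = ma
Dimensionally incorrect: a = vt
Ordered (correct first, then incorrect): v = at, F = ma, a = vt

- a = vt: LHS [L T^-2], RHS [L] → incorrect ✗
- v = at: LHS [L T^-1], RHS [L T^-1] → correct ✓
- F = ma: LHS [L M T^-2], RHS [L M T^-2] → correct ✓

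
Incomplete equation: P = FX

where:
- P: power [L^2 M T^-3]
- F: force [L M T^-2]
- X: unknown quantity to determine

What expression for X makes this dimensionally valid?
X = v (velocity), dimensions [L T^-1]

P has dimensions [L^2 M T^-3]; the rest of the RHS (F) has dimensions [L M T^-2].
So X must have dimensions [L T^-1] — X = v (velocity).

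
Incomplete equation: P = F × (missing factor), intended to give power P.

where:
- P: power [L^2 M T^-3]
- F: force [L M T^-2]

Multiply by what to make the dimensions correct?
v (velocity), dimensions [L T^-1]

P has dimensions [L^2 M T^-3] and F has dimensions [L M T^-2].
The missing factor must have dimensions [L^2 M T^-3] / [L M T^-2] = [L T^-1], i.e. velocity (v).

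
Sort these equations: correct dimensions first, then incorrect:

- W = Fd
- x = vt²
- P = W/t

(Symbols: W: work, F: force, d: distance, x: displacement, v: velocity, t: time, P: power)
Dimensionally correct: W = Fd, P = W/t
Dimensionally incorrect: x = vt²
Ordered (correct first, then incorrect): W = Fd, P = W/t, x = vt²

- W = Fd: LHS [L^2 M T^-2], RHS [L^2 M T^-2] → correct ✓
- x = vt²: LHS [L], RHS [L T] → incorrect ✗
- P = W/t: LHS [L^2 M T^-3], RHS [L^2 M T^-3] → correct ✓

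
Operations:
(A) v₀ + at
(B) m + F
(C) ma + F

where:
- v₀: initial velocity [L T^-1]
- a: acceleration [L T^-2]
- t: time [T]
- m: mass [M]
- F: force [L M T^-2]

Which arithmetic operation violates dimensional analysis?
(B) m + F

(A) v₀ + at: v₀ [L T^-1] and at [L T^-1] — same dimensions ✓
(B) m + F: m [M] and F [L M T^-2] — different dimensions cannot be added/subtracted ✗
(C) ma + F: ma [L M T^-2] and F [L M T^-2] — same dimensions ✓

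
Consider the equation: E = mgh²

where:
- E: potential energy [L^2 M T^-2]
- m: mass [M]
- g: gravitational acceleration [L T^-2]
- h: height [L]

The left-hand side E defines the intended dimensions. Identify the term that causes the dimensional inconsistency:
The right-hand side term mgh²

E has dimensions [L^2 M T^-2], but mgh² has dimensions [L^3 M T^-2], so the term mgh² is dimensionally wrong for E.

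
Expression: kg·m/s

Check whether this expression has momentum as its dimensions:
Yes

The expression kg·m/s has dimensions [L M T^-1], which is exactly momentum [L M T^-1].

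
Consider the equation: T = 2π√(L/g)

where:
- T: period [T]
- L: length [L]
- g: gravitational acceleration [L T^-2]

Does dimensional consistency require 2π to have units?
No

T has dimensions [T] and √(L/g) already has dimensions [T], so the equation balances without 2π contributing any dimensions. 2π is a pure (dimensionless) number; changing or removing it would not affect dimensional consistency.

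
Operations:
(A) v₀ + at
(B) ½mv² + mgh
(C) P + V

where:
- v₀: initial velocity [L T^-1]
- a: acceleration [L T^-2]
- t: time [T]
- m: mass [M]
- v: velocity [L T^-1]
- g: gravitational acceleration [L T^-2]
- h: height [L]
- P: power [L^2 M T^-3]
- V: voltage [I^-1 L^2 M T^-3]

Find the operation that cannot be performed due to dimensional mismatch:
(C) P + V

(A) v₀ + at: v₀ [L T^-1] and at [L T^-1] — same dimensions ✓
(B) ½mv² + mgh: ½mv² [L^2 M T^-2] and mgh [L^2 M T^-2] — same dimensions ✓
(C) P + V: P [L^2 M T^-3] and V [I^-1 L^2 M T^-3] — different dimensions cannot be added/subtracted ✗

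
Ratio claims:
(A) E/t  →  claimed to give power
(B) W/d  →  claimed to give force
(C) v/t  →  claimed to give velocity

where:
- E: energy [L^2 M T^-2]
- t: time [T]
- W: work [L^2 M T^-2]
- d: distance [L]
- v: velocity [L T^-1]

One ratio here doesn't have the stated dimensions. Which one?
(C) v/t does not give velocity

(A) E/t: [L^2 M T^-3] = power [L^2 M T^-3] ✓
(B) W/d: [L M T^-2] = force [L M T^-2] ✓
(C) v/t: [L T^-2] ≠ velocity [L T^-1] ✗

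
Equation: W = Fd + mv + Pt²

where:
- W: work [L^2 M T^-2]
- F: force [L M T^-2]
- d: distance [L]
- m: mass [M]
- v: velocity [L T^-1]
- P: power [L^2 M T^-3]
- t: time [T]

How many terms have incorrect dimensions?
2

LHS W: [L^2 M T^-2]
- Fd: [L^2 M T^-2] ✓
- mv: [L M T^-1] ✗
- Pt²: [L^2 M T^-1] ✗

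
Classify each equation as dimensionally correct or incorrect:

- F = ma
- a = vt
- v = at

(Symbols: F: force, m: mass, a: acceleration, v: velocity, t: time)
Dimensionally correct: F = ma, v = at
Dimensionally incorrect: a = vt
Ordered (correct first, then incorrect): F = ma, v = at, a = vt

- F = ma: LHS [L M T^-2], RHS [L M T^-2] → correct ✓
- a = vt: LHS [L T^-2], RHS [L] → incorrect ✗
- v = at: LHS [L T^-1], RHS [L T^-1] → correct ✓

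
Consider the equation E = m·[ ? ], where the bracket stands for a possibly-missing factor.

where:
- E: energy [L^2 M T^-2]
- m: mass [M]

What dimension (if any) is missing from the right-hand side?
[L^2 T^-2] — velocity squared (e.g. v²)

E has dimensions [L^2 M T^-2]; m has dimensions [M].
The bracketed factor must supply [L^2 M T^-2] / [M] = [L^2 T^-2].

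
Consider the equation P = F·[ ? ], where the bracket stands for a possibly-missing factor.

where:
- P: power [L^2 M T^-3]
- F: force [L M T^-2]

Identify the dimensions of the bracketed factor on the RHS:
[L T^-1] — velocity (e.g. v)

P has dimensions [L^2 M T^-3]; F has dimensions [L M T^-2].
The bracketed factor must supply [L^2 M T^-3] / [L M T^-2] = [L T^-1].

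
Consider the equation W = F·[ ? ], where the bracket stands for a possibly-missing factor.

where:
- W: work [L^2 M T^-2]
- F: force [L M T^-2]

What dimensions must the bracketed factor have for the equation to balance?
[L] — length (e.g. a distance d)

W has dimensions [L^2 M T^-2]; F has dimensions [L M T^-2].
The bracketed factor must supply [L^2 M T^-2] / [L M T^-2] = [L].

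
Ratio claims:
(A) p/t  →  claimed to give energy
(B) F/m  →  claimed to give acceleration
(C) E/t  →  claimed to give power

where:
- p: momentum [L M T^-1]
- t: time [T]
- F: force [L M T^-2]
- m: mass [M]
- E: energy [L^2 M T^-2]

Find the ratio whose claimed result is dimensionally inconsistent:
(A) p/t does not give energy

(A) p/t: [L M T^-2] ≠ energy [L^2 M T^-2] ✗
(B) F/m: [L T^-2] = acceleration [L T^-2] ✓
(C) E/t: [L^2 M T^-3] = power [L^2 M T^-3] ✓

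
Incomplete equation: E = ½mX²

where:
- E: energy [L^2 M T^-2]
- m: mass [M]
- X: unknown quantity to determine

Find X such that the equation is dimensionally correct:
X = v (velocity), dimensions [L T^-1]

E has dimensions [L^2 M T^-2]; the rest of the RHS (½m) has dimensions [M].
So X² must have dimensions [L^2 T^-2], i.e. X has dimensions [L T^-1] — X = v (velocity).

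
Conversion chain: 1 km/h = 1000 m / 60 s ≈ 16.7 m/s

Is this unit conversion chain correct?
The chain is incorrect (it contains an error).

Incorrect: 1 h = 3600 s, not 60 s (1 km/h ≈ 0.278 m/s)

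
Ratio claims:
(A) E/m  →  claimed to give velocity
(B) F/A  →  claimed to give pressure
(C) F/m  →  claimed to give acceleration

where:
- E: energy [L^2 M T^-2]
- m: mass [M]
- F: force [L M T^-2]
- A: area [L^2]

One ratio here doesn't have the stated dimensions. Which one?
(A) E/m does not give velocity

(A) E/m: [L^2 T^-2] ≠ velocity [L T^-1] ✗
(B) F/A: [L^-1 M T^-2] = pressure [L^-1 M T^-2] ✓
(C) F/m: [L T^-2] = acceleration [L T^-2] ✓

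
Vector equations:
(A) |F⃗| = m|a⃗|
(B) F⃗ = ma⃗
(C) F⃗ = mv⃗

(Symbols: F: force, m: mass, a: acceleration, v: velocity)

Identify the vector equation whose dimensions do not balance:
(C) F⃗ = mv⃗

(A) |F⃗| = m|a⃗|: LHS [L M T^-2], RHS [L M T^-2] ✓ — magnitudes of vectors are scalars
(B) F⃗ = ma⃗: LHS [L M T^-2], RHS [L M T^-2] ✓ — Force and acceleration are vectors, mass is a scalar
(C) F⃗ = mv⃗: LHS [L M T^-2], RHS [L M T^-1] ✗ — mass times velocity is momentum, not force; should be ma⃗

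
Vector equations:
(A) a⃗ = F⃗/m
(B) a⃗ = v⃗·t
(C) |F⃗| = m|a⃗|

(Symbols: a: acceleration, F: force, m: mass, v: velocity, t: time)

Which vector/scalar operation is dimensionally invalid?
(B) a⃗ = v⃗·t

(A) a⃗ = F⃗/m: LHS [L T^-2], RHS [L T^-2] ✓ — force (vector) divided by mass (scalar)
(B) a⃗ = v⃗·t: LHS [L T^-2], RHS [L] ✗ — acceleration is velocity per time; should be v⃗/t
(C) |F⃗| = m|a⃗|: LHS [L M T^-2], RHS [L M T^-2] ✓ — magnitudes of vectors are scalars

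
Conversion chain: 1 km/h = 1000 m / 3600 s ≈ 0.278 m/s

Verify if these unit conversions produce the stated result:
The chain is correct (no errors).

Correct: 1 km = 1000 m, 1 h = 3600 s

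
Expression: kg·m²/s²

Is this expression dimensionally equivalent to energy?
Yes

The expression kg·m²/s² has dimensions [L^2 M T^-2], which is exactly energy [L^2 M T^-2].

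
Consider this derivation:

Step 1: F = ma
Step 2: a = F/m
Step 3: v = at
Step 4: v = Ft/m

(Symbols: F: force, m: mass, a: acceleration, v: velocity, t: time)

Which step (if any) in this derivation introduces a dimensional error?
No step introduces an error — all steps are dimensionally consistent.

Step 1: F = ma → LHS [L M T^-2], RHS [L M T^-2] ✓
Step 2: a = F/m → LHS [L T^-2], RHS [L T^-2] ✓
Step 3: v = at → LHS [L T^-1], RHS [L T^-1] ✓
Step 4: v = Ft/m → LHS [L T^-1], RHS [L T^-1] ✓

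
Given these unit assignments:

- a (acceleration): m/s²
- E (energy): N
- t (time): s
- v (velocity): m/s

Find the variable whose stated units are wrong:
E

The variable E (energy) should have units J, not N.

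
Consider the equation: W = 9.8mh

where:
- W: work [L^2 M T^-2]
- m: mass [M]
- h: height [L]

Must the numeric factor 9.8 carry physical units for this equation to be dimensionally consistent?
Yes

W has dimensions [L^2 M T^-2], while mh alone has dimensions [L M]. For the equation to balance, the factor 9.8 must carry dimensions [L T^-2] — it is a dimensional constant (a numerical value of a physical quantity with its units suppressed), not a pure number.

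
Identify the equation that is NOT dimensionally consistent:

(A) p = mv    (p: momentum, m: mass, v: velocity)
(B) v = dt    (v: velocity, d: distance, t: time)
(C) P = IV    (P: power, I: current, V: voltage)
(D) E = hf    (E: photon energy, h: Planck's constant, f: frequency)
(B) v = dt

The equation (B) v = dt is dimensionally incorrect.

LHS (v): [L T^-1]
RHS (dt): [L T] ✗

The dimensions do not match. The other three equations balance.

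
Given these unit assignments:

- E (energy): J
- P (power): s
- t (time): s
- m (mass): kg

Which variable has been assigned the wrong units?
P

The variable P (power) should have units W, not s.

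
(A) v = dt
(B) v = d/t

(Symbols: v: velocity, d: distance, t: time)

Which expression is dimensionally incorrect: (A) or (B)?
(A)

(A) v = dt: LHS [L T^-1], RHS [L T] ✗
(B) v = d/t: LHS [L T^-1], RHS [L T^-1] ✓

Expression (A) v = dt is dimensionally incorrect.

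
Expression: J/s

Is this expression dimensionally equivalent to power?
Yes

The expression J/s has dimensions [L^2 M T^-3], which is exactly power [L^2 M T^-3].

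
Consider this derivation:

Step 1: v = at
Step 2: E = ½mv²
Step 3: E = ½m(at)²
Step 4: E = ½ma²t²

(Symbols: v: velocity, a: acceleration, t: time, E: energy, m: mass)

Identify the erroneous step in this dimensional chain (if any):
No step introduces an error — all steps are dimensionally consistent.

Step 1: v = at → LHS [L T^-1], RHS [L T^-1] ✓
Step 2: E = ½mv² → LHS [L^2 M T^-2], RHS [L^2 M T^-2] ✓
Step 3: E = ½m(at)² → LHS [L^2 M T^-2], RHS [L^2 M T^-2] ✓
Step 4: E = ½ma²t² → LHS [L^2 M T^-2], RHS [L^2 M T^-2] ✓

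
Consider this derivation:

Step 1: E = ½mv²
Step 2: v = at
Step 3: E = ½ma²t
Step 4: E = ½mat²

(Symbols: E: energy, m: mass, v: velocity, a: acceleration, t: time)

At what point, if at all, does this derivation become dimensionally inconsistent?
Step 3

Step 1: E = ½mv² → LHS [L^2 M T^-2], RHS [L^2 M T^-2] ✓
Step 2: v = at → LHS [L T^-1], RHS [L T^-1] ✓
Step 3: E = ½ma²t → LHS [L^2 M T^-2], RHS [L^2 M T^-3] ✗

The first dimensional inconsistency appears in step 3: E = ½ma²t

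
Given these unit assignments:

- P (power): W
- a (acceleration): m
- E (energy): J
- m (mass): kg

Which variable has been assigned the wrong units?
a

The variable a (acceleration) should have units m/s², not m.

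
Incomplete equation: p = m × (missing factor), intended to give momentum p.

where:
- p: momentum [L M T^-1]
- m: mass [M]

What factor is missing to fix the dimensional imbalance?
v (velocity), dimensions [L T^-1]

p has dimensions [L M T^-1] and m has dimensions [M].
The missing factor must have dimensions [L M T^-1] / [M] = [L T^-1], i.e. velocity (v).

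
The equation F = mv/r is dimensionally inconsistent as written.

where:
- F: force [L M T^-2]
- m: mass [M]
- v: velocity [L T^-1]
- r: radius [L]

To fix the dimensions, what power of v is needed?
The exponent of v should be 2: F = mv^2/r

The LHS F has dimensions [L M T^-2]; v has dimensions [L T^-1].
As written, the RHS mv/r (exponent 1 on v) has dimensions [M T^-1], which does not match.
With exponent 2, the RHS mv^2/r has dimensions [L M T^-2], matching the LHS.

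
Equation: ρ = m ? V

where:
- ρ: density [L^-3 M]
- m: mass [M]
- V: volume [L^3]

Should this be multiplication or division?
division (÷): ρ = m ÷ V

ρ [L^-3 M]; m [M]; V [L^3].
m × V → [L^3 M] ✗
m ÷ V → [L^-3 M] ✓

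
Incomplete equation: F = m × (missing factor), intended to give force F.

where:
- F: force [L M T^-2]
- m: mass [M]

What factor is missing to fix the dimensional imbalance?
a (acceleration), dimensions [L T^-2]

F has dimensions [L M T^-2] and m has dimensions [M].
The missing factor must have dimensions [L M T^-2] / [M] = [L T^-2], i.e. acceleration (a).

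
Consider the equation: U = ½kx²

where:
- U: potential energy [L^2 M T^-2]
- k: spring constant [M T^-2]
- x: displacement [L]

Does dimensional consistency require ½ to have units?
No

U has dimensions [L^2 M T^-2] and kx² already has dimensions [L^2 M T^-2], so the equation balances without ½ contributing any dimensions. ½ is a pure (dimensionless) number; changing or removing it would not affect dimensional consistency.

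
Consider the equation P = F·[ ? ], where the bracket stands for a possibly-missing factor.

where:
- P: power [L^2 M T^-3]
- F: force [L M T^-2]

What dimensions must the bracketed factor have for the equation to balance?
[L T^-1] — velocity (e.g. v)

P has dimensions [L^2 M T^-3]; F has dimensions [L M T^-2].
The bracketed factor must supply [L^2 M T^-3] / [L M T^-2] = [L T^-1].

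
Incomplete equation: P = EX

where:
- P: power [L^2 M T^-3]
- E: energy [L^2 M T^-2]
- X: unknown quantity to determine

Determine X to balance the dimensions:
X = f (inverse time / frequency (1/t)), dimensions [T^-1]

P has dimensions [L^2 M T^-3]; the rest of the RHS (E) has dimensions [L^2 M T^-2].
So X must have dimensions [T^-1] — X = f (inverse time / frequency (1/t)).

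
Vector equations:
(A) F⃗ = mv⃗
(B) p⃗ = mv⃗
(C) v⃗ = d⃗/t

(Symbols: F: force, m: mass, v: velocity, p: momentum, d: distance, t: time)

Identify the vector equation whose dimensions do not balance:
(A) F⃗ = mv⃗

(A) F⃗ = mv⃗: LHS [L M T^-2], RHS [L M T^-1] ✗ — mass times velocity is momentum, not force; should be ma⃗
(B) p⃗ = mv⃗: LHS [L M T^-1], RHS [L M T^-1] ✓ — mass (scalar) times velocity (vector)
(C) v⃗ = d⃗/t: LHS [L T^-1], RHS [L T^-1] ✓ — displacement (vector) divided by time (scalar)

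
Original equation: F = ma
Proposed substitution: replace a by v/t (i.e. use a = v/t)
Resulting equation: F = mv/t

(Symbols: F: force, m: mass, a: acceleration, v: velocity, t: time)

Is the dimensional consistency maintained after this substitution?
Yes

[a] = [L T^-2] and [v/t] = [L T^-2]. These match, so the substitution replaces a quantity by one of the same dimensions and the result F = mv/t has LHS [L M T^-2] vs RHS [L M T^-2] — still consistent.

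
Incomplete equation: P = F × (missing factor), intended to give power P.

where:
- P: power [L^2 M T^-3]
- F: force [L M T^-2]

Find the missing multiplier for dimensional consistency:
v (velocity), dimensions [L T^-1]

P has dimensions [L^2 M T^-3] and F has dimensions [L M T^-2].
The missing factor must have dimensions [L^2 M T^-3] / [L M T^-2] = [L T^-1], i.e. velocity (v).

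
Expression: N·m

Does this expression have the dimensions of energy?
Yes

The expression N·m has dimensions [L^2 M T^-2], which is exactly energy [L^2 M T^-2].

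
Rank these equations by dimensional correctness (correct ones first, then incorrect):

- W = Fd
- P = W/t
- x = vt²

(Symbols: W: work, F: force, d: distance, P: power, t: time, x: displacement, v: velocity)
Dimensionally correct: W = Fd, P = W/t
Dimensionally incorrect: x = vt²
Ordered (correct first, then incorrect): W = Fd, P = W/t, x = vt²

- W = Fd: LHS [L^2 M T^-2], RHS [L^2 M T^-2] → correct ✓
- P = W/t: LHS [L^2 M T^-3], RHS [L^2 M T^-3] → correct ✓
- x = vt²: LHS [L], RHS [L T] → incorrect ✗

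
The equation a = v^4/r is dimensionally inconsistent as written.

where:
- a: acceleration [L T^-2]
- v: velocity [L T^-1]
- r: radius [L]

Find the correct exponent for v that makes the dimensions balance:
The exponent of v should be 2: a = v^2/r

The LHS a has dimensions [L T^-2]; v has dimensions [L T^-1].
As written, the RHS v^4/r (exponent 4 on v) has dimensions [L^3 T^-4], which does not match.
With exponent 2, the RHS v^2/r has dimensions [L T^-2], matching the LHS.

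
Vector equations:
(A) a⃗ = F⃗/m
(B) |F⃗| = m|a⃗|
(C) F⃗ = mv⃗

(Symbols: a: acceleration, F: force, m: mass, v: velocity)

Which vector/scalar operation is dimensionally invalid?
(C) F⃗ = mv⃗

(A) a⃗ = F⃗/m: LHS [L T^-2], RHS [L T^-2] ✓ — force (vector) divided by mass (scalar)
(B) |F⃗| = m|a⃗|: LHS [L M T^-2], RHS [L M T^-2] ✓ — magnitudes of vectors are scalars
(C) F⃗ = mv⃗: LHS [L M T^-2], RHS [L M T^-1] ✗ — mass times velocity is momentum, not force; should be ma⃗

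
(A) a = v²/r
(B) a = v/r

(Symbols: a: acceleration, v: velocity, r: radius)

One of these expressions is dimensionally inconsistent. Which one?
(B)

(A) a = v²/r: LHS [L T^-2], RHS [L T^-2] ✓
(B) a = v/r: LHS [L T^-2], RHS [T^-1] ✗

Expression (B) a = v/r is dimensionally incorrect.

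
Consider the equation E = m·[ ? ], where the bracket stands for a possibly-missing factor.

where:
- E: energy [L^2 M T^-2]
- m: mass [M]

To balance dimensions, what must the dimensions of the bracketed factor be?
[L^2 T^-2] — velocity squared (e.g. v²)

E has dimensions [L^2 M T^-2]; m has dimensions [M].
The bracketed factor must supply [L^2 M T^-2] / [M] = [L^2 T^-2].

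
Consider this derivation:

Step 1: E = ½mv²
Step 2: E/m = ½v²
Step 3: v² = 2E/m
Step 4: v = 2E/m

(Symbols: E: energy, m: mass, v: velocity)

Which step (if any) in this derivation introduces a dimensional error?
Step 4

Step 1: E = ½mv² → LHS [L^2 M T^-2], RHS [L^2 M T^-2] ✓
Step 2: E/m = ½v² → LHS [L^2 T^-2], RHS [L^2 T^-2] ✓
Step 3: v² = 2E/m → LHS [L^2 T^-2], RHS [L^2 T^-2] ✓
Step 4: v = 2E/m → LHS [L T^-1], RHS [L^2 T^-2] ✗

The first dimensional inconsistency appears in step 4: v = 2E/m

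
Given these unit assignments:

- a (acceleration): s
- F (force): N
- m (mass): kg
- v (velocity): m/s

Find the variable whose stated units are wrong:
a

The variable a (acceleration) should have units m/s², not s.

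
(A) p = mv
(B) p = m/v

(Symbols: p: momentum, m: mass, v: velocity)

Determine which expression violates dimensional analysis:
(B)

(A) p = mv: LHS [L M T^-1], RHS [L M T^-1] ✓
(B) p = m/v: LHS [L M T^-1], RHS [L^-1 M T] ✗

Expression (B) p = m/v is dimensionally incorrect.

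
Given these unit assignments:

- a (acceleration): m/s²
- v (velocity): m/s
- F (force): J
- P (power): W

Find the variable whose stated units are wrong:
F

The variable F (force) should have units N, not J.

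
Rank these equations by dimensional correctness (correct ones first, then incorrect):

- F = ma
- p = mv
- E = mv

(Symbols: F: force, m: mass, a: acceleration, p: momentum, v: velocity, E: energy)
Dimensionally correct: F = ma, p = mv
Dimensionally incorrect: E = mv
Ordered (correct first, then incorrect): F = ma, p = mv, E = mv

- F = ma: LHS [L M T^-2], RHS [L M T^-2] → correct ✓
- p = mv: LHS [L M T^-1], RHS [L M T^-1] → correct ✓
- E = mv: LHS [L^2 M T^-2], RHS [L M T^-1] → incorrect ✗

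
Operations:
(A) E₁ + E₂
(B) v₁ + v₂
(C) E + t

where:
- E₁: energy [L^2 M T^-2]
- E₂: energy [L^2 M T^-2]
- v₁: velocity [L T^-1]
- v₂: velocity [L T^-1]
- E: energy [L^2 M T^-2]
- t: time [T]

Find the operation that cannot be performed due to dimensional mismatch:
(C) E + t

(A) E₁ + E₂: E₁ [L^2 M T^-2] and E₂ [L^2 M T^-2] — same dimensions ✓
(B) v₁ + v₂: v₁ [L T^-1] and v₂ [L T^-1] — same dimensions ✓
(C) E + t: E [L^2 M T^-2] and t [T] — different dimensions cannot be added/subtracted ✗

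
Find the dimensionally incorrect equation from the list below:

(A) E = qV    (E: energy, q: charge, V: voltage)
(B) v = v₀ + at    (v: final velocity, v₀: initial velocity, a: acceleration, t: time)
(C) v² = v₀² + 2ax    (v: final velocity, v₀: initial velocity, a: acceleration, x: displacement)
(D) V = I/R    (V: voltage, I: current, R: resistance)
(D) V = I/R

The equation (D) V = I/R is dimensionally incorrect.

LHS (V): [I^-1 L^2 M T^-3]
RHS (I/R): [I^3 L^-2 M^-1 T^3] ✗

The dimensions do not match. The other three equations balance.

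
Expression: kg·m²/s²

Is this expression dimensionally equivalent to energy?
Yes

The expression kg·m²/s² has dimensions [L^2 M T^-2], which is exactly energy [L^2 M T^-2].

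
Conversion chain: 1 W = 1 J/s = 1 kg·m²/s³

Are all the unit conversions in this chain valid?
The chain is correct (no errors).

Correct: Watt is Joule per second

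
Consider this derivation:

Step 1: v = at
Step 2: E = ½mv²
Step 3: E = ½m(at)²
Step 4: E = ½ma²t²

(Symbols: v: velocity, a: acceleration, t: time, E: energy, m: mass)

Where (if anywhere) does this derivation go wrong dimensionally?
No step introduces an error — all steps are dimensionally consistent.

Step 1: v = at → LHS [L T^-1], RHS [L T^-1] ✓
Step 2: E = ½mv² → LHS [L^2 M T^-2], RHS [L^2 M T^-2] ✓
Step 3: E = ½m(at)² → LHS [L^2 M T^-2], RHS [L^2 M T^-2] ✓
Step 4: E = ½ma²t² → LHS [L^2 M T^-2], RHS [L^2 M T^-2] ✓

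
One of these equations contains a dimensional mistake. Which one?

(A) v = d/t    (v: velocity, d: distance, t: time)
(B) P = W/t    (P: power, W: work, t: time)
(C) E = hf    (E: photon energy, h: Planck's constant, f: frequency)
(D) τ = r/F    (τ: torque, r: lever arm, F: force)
(D) τ = r/F

The equation (D) τ = r/F is dimensionally incorrect.

LHS (τ): [L^2 M T^-2]
RHS (r/F): [M^-1 T^2] ✗

The dimensions do not match. The other three equations balance.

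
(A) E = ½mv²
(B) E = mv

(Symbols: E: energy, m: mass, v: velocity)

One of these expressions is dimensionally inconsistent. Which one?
(B)

(A) E = ½mv²: LHS [L^2 M T^-2], RHS [L^2 M T^-2] ✓
(B) E = mv: LHS [L^2 M T^-2], RHS [L M T^-1] ✗

Expression (B) E = mv is dimensionally incorrect.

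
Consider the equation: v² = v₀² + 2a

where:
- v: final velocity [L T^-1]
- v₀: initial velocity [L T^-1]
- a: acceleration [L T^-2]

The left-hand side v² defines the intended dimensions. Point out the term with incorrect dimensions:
The term 2a

Checking each RHS term against the LHS:
- v₀²: [L^2 T^-2] — matches v² [L^2 T^-2] ✓
- 2a: [L T^-2] — does NOT match v² [L^2 T^-2] ✗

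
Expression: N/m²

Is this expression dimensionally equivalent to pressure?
Yes

The expression N/m² has dimensions [L^-1 M T^-2], which is exactly pressure [L^-1 M T^-2].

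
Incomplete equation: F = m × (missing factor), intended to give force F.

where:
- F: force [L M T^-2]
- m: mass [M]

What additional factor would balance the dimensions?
a (acceleration), dimensions [L T^-2]

F has dimensions [L M T^-2] and m has dimensions [M].
The missing factor must have dimensions [L M T^-2] / [M] = [L T^-2], i.e. acceleration (a).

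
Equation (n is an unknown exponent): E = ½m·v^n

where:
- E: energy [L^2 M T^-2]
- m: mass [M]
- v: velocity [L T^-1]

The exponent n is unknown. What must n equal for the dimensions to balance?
n = 2

E has dimensions [L^2 M T^-2]; v has dimensions [L T^-1].
The rest of the RHS has dimensions [M], so v^n must supply [L^2 T^-2].
With n = 2: ½m·v^2 has dimensions [L^2 M T^-2], matching the LHS ✓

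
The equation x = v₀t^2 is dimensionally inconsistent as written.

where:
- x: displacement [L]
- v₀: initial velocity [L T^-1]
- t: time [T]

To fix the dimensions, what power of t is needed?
The exponent of t should be 1: x = v₀t

The LHS x has dimensions [L]; t has dimensions [T].
As written, the RHS v₀t^2 (exponent 2 on t) has dimensions [L T], which does not match.
With exponent 1, the RHS v₀t has dimensions [L], matching the LHS.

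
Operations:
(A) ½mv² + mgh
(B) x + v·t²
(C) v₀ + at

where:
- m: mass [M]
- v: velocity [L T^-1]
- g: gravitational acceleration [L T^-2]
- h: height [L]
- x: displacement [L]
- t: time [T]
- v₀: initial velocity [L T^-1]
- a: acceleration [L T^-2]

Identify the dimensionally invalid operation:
(B) x + v·t²

(A) ½mv² + mgh: ½mv² [L^2 M T^-2] and mgh [L^2 M T^-2] — same dimensions ✓
(B) x + v·t²: x [L] and v·t² [L T] — different dimensions cannot be added/subtracted ✗
(C) v₀ + at: v₀ [L T^-1] and at [L T^-1] — same dimensions ✓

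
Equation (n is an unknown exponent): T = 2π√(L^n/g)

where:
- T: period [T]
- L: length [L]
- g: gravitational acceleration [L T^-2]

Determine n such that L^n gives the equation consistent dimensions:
n = 1

T has dimensions [T]; L has dimensions [L].
With n = 1: 2π√(L^1/g) has dimensions [T], matching the LHS ✓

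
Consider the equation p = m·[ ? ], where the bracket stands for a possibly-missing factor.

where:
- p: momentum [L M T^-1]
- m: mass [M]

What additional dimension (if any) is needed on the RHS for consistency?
[L T^-1] — velocity (e.g. v)

p has dimensions [L M T^-1]; m has dimensions [M].
The bracketed factor must supply [L M T^-1] / [M] = [L T^-1].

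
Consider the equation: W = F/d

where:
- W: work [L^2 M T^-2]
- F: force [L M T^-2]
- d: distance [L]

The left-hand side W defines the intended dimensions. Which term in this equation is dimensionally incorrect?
The right-hand side term F/d

W has dimensions [L^2 M T^-2], but F/d has dimensions [M T^-2], so the term F/d is dimensionally wrong for W.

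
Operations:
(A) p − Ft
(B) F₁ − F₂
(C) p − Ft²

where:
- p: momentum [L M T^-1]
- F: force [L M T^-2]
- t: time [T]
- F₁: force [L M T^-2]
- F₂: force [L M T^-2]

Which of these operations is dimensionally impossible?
(C) p − Ft²

(A) p − Ft: p [L M T^-1] and Ft [L M T^-1] — same dimensions ✓
(B) F₁ − F₂: F₁ [L M T^-2] and F₂ [L M T^-2] — same dimensions ✓
(C) p − Ft²: p [L M T^-1] and Ft² [L M] — different dimensions cannot be added/subtracted ✗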